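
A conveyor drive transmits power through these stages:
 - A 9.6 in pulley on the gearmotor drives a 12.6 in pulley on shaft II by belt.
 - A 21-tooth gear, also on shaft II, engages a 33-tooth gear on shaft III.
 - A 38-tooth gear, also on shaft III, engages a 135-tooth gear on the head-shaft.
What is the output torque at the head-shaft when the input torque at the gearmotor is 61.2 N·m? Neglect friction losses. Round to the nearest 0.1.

belt 12.6/9.6 = 1.3125 → τ = 61.2·1.3125 = 80.325 N·m
gear mesh 33/21 = 1.5714 → τ = 80.325·1.5714 = 126.23 N·m
gear mesh 135/38 = 3.5526 → τ = 126.23·3.5526 = 448.43 N·m

448.4 N·m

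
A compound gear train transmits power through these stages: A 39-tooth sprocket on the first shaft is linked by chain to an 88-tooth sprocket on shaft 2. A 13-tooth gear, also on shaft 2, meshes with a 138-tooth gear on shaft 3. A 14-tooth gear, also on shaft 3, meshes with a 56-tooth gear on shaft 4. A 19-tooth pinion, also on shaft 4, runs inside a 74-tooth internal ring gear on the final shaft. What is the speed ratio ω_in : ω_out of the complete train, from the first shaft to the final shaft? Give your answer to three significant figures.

Each stage contributes driven/driver: chain 88/39 = 2.2564, gear mesh 138/13 = 10.615, gear mesh 56/14 = 4, internal gear 74/19 = 3.8947.
Overall: 2.2564 × 10.615 × 4 × 3.8947 = 373.16.

373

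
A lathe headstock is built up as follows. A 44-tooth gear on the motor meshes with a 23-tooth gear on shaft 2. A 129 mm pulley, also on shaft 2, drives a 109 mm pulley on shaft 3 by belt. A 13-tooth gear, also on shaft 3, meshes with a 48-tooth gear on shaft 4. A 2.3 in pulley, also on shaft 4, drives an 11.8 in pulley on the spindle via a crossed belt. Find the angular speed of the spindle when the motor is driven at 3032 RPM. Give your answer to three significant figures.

362 RPM

the motor → shaft 2 (gear mesh, 23/44): 3032 ÷ 0.52273 = 5800.3 RPM
shaft 2 → shaft 3 (belt, 109/129): 5800.3 ÷ 0.84496 = 6864.6 RPM
shaft 3 → shaft 4 (gear mesh, 48/13): 6864.6 ÷ 3.6923 = 1859.2 RPM
shaft 4 → the spindle (belt, 11.8/2.3): 1859.2 ÷ 5.1304 = 362.38 RPM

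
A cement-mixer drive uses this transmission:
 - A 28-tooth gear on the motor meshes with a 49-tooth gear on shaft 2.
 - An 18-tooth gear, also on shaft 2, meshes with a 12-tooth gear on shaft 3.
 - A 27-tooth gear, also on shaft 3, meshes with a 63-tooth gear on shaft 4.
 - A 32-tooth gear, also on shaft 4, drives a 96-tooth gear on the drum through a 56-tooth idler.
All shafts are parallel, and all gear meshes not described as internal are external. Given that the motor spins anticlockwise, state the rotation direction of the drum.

clockwise

the motor → shaft 2: external mesh, 1 reversal → CW.
shaft 2 → shaft 3: external mesh, 1 reversal → CCW.
shaft 3 → shaft 4: external mesh, 1 reversal → CW.
shaft 4 → the drum: driver → idler → driven is 2 external meshes, 2 reversals → CW.
5 reversals in total — an odd number — so the drum turns opposite to the motor.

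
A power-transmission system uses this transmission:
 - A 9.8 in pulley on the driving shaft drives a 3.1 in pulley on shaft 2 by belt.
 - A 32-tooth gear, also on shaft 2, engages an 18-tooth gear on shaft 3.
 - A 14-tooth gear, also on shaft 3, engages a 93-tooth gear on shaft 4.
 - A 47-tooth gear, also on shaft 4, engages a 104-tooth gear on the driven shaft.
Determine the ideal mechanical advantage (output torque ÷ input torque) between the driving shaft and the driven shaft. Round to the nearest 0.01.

Each stage contributes driven/driver: belt 3.1/9.8 = 0.31633, gear mesh 18/32 = 0.5625, gear mesh 93/14 = 6.6429, gear mesh 104/47 = 2.2128.
Overall: 0.31633 × 0.5625 × 6.6429 × 2.2128 = 2.6155.

2.62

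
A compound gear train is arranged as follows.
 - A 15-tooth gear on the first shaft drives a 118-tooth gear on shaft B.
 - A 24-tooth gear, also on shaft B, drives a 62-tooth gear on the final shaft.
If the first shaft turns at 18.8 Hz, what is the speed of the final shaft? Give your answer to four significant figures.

gear mesh 118/15 = 7.8667 → 18.8/7.8667 = 2.3898 Hz
gear mesh 62/24 = 2.5833 → 2.3898/2.5833 = 0.9251 Hz

0.9251 Hz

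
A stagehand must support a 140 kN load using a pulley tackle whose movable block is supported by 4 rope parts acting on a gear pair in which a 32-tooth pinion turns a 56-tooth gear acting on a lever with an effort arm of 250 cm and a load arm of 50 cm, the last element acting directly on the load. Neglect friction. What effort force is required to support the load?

4 kN

Block-and-tackle MA = number of supporting rope parts = 4.
Gear pair MA = 56/32 = 1.75.
Lever MA = effort arm / load arm = 250/50 = 5.
Combined ideal MA = 4 × 1.75 × 5 = 35.
Effort = load / MA = 140 / 35 = 4 kN.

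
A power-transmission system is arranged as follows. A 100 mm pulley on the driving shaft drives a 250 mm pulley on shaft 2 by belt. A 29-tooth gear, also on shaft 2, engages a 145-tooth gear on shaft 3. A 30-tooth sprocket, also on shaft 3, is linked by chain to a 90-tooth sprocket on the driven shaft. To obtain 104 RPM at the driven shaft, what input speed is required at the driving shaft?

3900 RPM

Overall ratio R = 2.5 × 5 × 3 = 37.5.
Required input speed = output speed × R = 104 × 37.5 = 3900 RPM.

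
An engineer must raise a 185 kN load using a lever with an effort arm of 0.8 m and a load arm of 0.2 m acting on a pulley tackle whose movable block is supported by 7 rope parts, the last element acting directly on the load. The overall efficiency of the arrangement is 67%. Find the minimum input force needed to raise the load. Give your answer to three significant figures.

Lever MA = effort arm / load arm = 0.8/0.2 = 4.
Block-and-tackle MA = number of supporting rope parts = 7.
Combined ideal MA = 4 × 7 = 28.
Actual MA = 28 × 0.67 = 18.76.
Effort = load / actual MA = 185 / 18.76 = 9.8614 kN.

9.86 kN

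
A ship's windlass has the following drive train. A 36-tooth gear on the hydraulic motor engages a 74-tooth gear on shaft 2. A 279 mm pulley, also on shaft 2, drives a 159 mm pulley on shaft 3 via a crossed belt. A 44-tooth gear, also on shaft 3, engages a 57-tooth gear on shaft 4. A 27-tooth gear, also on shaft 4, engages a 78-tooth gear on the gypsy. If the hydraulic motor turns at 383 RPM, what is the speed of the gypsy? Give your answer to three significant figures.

87.4 RPM

the hydraulic motor → shaft 2 (gear mesh, 74/36): 383 ÷ 2.0556 = 186.32 RPM
shaft 2 → shaft 3 (belt, 159/279): 186.32 ÷ 0.56989 = 326.95 RPM
shaft 3 → shaft 4 (gear mesh, 57/44): 326.95 ÷ 1.2955 = 252.38 RPM
shaft 4 → the gypsy (gear mesh, 78/27): 252.38 ÷ 2.8889 = 87.362 RPM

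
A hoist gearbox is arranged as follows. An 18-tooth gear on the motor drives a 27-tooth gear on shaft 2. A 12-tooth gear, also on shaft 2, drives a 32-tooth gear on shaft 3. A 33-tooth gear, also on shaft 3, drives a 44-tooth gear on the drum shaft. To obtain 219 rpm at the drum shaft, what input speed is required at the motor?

1168 rpm

Overall ratio R = 1.5 × 2.6667 × 1.3333 = 5.3333.
Required input speed = output speed × R = 219 × 5.3333 = 1168 rpm.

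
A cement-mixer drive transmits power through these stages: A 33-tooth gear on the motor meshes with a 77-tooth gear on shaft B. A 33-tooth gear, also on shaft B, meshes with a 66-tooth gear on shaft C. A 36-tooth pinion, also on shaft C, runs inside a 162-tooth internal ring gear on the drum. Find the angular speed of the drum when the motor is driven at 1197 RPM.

gear mesh 77/33 = 2.3333 → 1197/2.3333 = 513 RPM
gear mesh 66/33 = 2 → 513/2 = 256.5 RPM
internal gear 162/36 = 4.5 → 256.5/4.5 = 57 RPM

57 RPM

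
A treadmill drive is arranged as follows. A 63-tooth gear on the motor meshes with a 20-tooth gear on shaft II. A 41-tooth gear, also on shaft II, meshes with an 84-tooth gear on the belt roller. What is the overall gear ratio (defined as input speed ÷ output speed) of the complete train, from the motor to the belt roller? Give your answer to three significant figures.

0.650

Each stage contributes driven/driver: gear mesh 20/63 = 0.31746, gear mesh 84/41 = 2.0488.
Overall: 0.31746 × 2.0488 = 0.65041.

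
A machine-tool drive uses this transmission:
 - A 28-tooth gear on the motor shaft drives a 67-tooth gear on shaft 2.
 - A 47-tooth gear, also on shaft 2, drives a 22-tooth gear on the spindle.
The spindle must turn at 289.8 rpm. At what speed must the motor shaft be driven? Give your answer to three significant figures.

325 rpm

Overall ratio R = 2.3929 × 0.46809 = 1.1201.
Required input speed = output speed × R = 289.8 × 1.1201 = 324.59 rpm.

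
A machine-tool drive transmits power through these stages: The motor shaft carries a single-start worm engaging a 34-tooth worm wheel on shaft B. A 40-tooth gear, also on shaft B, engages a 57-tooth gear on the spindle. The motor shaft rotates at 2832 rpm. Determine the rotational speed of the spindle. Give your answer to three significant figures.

worm 34/1 = 34 → 2832/34 = 83.294 rpm
gear mesh 57/40 = 1.425 → 83.294/1.425 = 58.452 rpm

58.5 rpm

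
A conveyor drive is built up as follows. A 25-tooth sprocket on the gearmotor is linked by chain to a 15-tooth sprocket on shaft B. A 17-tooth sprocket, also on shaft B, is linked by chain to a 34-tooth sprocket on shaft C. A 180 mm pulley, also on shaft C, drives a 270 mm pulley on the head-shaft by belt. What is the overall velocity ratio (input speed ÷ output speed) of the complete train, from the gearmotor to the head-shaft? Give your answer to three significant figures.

1.80

Each stage contributes driven/driver: chain 15/25 = 0.6, chain 34/17 = 2, belt 270/180 = 1.5.
Overall: 0.6 × 2 × 1.5 = 1.8.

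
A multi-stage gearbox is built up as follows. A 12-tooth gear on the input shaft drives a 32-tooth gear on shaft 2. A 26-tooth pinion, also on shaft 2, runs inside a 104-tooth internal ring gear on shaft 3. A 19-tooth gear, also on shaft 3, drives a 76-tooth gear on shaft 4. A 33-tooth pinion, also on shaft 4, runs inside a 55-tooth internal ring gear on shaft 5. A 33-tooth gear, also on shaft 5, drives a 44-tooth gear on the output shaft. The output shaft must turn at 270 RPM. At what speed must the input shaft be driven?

Overall ratio R = 2.6667 × 4 × 4 × 1.6667 × 1.3333 = 94.815.
Required input speed = output speed × R = 270 × 94.815 = 25600 RPM.

25600 RPM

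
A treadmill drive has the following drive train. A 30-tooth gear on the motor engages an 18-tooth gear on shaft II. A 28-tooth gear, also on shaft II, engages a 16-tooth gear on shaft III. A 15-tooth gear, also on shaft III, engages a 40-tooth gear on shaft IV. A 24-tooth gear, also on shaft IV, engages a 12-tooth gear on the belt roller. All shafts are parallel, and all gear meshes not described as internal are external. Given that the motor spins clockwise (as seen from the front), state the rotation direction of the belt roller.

clockwise

the motor → shaft II: external mesh, 1 reversal → CCW.
shaft II → shaft III: external mesh, 1 reversal → CW.
shaft III → shaft IV: external mesh, 1 reversal → CCW.
shaft IV → the belt roller: external mesh, 1 reversal → CW.
4 reversals in total — an even number — so the belt roller turns the same way as the motor.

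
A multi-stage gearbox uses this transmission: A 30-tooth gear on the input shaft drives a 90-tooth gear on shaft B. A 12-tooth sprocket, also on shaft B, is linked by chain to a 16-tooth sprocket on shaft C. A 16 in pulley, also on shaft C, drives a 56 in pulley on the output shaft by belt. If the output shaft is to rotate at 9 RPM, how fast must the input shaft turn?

126 RPM

Overall ratio R = 3 × 1.3333 × 3.5 = 14.
Required input speed = output speed × R = 9 × 14 = 126 RPM.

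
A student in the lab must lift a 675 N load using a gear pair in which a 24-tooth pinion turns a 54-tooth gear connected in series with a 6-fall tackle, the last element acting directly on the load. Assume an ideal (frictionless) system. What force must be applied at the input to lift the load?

50 N

Gear pair MA = 54/24 = 2.25.
Block-and-tackle MA = number of supporting rope parts = 6.
Combined ideal MA = 2.25 × 6 = 13.5.
Effort = load / MA = 675 / 13.5 = 50 N.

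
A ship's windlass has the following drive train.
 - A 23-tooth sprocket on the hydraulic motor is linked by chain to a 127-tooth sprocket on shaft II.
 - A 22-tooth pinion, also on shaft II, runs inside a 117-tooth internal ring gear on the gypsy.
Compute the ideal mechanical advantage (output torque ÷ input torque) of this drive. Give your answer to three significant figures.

29.4

Each stage contributes driven/driver: chain 127/23 = 5.5217, internal gear 117/22 = 5.3182.
Overall: 5.5217 × 5.3182 = 29.366.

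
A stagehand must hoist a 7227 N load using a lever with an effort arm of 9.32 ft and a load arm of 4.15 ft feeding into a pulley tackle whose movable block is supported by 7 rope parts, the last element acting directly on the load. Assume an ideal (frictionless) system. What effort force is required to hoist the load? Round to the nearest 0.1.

Lever MA = effort arm / load arm = 9.32/4.15 = 2.2458.
Block-and-tackle MA = number of supporting rope parts = 7.
Combined ideal MA = 2.2458 × 7 = 15.72.
Effort = load / MA = 7227 / 15.72 = 459.72 N.

459.7 N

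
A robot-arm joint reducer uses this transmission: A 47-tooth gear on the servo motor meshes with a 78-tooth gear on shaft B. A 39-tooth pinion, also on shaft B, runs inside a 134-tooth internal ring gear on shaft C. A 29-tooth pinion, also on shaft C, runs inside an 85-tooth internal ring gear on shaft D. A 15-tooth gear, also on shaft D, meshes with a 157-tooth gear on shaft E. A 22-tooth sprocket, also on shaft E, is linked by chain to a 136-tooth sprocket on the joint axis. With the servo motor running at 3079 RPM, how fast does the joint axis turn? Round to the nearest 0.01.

Gear mesh: ratio = 78/47 = 1.6596, so shaft B turns at 3079 / 1.6596 = 1855.3 RPM.
Internal gear: ratio = 134/39 = 3.4359, so shaft C turns at 1855.3 / 3.4359 = 539.97 RPM.
Internal gear: ratio = 85/29 = 2.931, so shaft D turns at 539.97 / 2.931 = 184.23 RPM.
Gear mesh: ratio = 157/15 = 10.467, so shaft E turns at 184.23 / 10.467 = 17.601 RPM.
Chain: ratio = 136/22 = 6.1818, so the joint axis turns at 17.601 / 6.1818 = 2.8473 RPM.

2.85 RPM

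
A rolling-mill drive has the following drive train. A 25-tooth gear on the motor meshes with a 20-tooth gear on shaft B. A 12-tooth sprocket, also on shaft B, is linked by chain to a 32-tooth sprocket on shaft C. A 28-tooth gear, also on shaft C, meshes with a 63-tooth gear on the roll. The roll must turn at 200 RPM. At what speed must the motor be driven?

Overall ratio R = 0.8 × 2.6667 × 2.25 = 4.8.
Required input speed = output speed × R = 200 × 4.8 = 960 RPM.

960 RPM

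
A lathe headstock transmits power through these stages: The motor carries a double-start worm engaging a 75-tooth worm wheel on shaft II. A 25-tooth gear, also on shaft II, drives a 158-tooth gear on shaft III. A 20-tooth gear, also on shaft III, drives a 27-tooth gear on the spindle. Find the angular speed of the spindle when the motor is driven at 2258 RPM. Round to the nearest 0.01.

worm 75/2 = 37.5 → 2258/37.5 = 60.213 RPM
gear mesh 158/25 = 6.32 → 60.213/6.32 = 9.5274 RPM
gear mesh 27/20 = 1.35 → 9.5274/1.35 = 7.0574 RPM

7.06 RPM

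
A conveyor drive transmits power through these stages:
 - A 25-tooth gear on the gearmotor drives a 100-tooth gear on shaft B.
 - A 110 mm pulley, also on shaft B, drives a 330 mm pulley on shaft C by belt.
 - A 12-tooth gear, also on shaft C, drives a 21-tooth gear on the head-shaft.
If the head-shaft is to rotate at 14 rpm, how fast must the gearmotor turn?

Overall ratio R = 4 × 3 × 1.75 = 21.
Required input speed = output speed × R = 14 × 21 = 294 rpm.

294 rpm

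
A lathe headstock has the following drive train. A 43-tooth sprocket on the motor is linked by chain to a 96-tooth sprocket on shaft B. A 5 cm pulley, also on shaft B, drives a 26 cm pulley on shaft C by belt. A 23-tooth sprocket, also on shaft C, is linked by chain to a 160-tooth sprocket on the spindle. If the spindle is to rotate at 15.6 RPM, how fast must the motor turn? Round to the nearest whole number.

Overall ratio R = 2.2326 × 5.2 × 6.9565 = 80.76.
Required input speed = output speed × R = 15.6 × 80.76 = 1259.9 RPM.

1260 RPM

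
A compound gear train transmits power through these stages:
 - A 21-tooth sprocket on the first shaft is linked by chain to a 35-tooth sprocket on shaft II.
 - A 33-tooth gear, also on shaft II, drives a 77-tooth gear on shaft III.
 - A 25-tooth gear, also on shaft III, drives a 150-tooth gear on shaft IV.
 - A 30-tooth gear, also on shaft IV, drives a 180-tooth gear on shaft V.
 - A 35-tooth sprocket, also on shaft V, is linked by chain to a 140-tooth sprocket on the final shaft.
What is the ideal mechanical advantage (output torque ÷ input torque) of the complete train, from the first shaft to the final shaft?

560

Each stage contributes driven/driver: chain 35/21 = 1.6667, gear mesh 77/33 = 2.3333, gear mesh 150/25 = 6, gear mesh 180/30 = 6, chain 140/35 = 4.
Overall: 1.6667 × 2.3333 × 6 × 6 × 4 = 560.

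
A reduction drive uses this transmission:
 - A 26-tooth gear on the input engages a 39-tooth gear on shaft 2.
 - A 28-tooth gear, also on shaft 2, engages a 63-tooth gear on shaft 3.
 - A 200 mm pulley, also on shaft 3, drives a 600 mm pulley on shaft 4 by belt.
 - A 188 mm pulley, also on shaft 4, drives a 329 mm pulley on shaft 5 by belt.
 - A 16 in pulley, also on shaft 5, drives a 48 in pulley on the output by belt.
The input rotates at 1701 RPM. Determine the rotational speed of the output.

gear mesh 39/26 = 1.5 → 1701/1.5 = 1134 RPM
gear mesh 63/28 = 2.25 → 1134/2.25 = 504 RPM
belt 600/200 = 3 → 504/3 = 168 RPM
belt 329/188 = 1.75 → 168/1.75 = 96 RPM
belt 48/16 = 3 → 96/3 = 32 RPM

32 RPM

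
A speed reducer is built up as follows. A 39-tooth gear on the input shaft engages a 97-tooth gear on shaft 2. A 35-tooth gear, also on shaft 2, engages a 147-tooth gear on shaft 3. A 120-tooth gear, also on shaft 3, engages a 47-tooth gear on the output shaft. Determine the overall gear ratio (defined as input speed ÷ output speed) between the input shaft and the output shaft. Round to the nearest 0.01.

4.09

Each stage contributes driven/driver: gear mesh 97/39 = 2.4872, gear mesh 147/35 = 4.2, gear mesh 47/120 = 0.39167.
Overall: 2.4872 × 4.2 × 0.39167 = 4.0914.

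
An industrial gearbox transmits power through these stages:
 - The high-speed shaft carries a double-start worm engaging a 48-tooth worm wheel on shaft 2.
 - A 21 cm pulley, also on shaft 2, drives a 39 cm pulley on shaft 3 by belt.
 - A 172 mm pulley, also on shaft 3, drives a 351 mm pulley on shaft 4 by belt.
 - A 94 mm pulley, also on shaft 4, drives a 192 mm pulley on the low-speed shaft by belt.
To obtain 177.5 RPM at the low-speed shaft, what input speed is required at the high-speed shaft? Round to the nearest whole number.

Overall ratio R = 24 × 1.8571 × 2.0407 × 2.0426 = 185.78.
Required input speed = output speed × R = 177.5 × 185.78 = 32977 RPM.

32977 RPM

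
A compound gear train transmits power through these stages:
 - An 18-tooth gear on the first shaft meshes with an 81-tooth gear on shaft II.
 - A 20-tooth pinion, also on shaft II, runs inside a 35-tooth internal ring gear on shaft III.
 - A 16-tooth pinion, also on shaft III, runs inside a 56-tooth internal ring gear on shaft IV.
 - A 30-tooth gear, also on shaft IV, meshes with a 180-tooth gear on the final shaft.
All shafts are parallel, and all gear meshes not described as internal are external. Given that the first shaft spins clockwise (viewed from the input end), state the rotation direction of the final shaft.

clockwise

the first shaft → shaft II: external mesh, 1 reversal → CCW.
shaft II → shaft III: internal mesh, same direction → CCW.
shaft III → shaft IV: internal mesh, same direction → CCW.
shaft IV → the final shaft: external mesh, 1 reversal → CW.
2 reversals in total — an even number — so the final shaft turns the same way as the first shaft.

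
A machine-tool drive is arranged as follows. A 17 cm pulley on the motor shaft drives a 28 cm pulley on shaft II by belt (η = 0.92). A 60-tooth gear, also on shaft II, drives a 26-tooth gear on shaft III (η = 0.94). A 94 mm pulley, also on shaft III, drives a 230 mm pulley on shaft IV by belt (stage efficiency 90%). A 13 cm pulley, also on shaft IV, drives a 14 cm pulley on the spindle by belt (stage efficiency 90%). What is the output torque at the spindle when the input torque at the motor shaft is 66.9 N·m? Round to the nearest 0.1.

belt 28/17 = 1.6471 → τ = 66.9·1.6471·0.92 = 101.37 N·m
gear mesh 26/60 = 0.43333 → τ = 101.37·0.43333·0.94 = 41.293 N·m
belt 230/94 = 2.4468 → τ = 41.293·2.4468·0.90 = 90.932 N·m
belt 14/13 = 1.0769 → τ = 90.932·1.0769·0.90 = 88.134 N·m

88.1 N·m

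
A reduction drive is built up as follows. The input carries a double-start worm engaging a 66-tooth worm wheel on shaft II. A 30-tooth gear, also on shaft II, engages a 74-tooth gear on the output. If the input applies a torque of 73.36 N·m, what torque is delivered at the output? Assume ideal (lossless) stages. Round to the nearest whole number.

worm 66/2 = 33 → τ = 73.36·33 = 2420.9 N·m
gear mesh 74/30 = 2.4667 → τ = 2420.9·2.4667 = 5971.5 N·m

5972 N·m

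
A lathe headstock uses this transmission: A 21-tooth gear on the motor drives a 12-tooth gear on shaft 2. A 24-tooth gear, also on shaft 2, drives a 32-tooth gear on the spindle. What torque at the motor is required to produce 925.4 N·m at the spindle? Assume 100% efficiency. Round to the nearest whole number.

1215 N·m

Overall ratio R = 0.57143 × 1.3333 = 0.7619.
Input torque = output torque / R = 925.4 / 0.7619 = 1214.6 N·m.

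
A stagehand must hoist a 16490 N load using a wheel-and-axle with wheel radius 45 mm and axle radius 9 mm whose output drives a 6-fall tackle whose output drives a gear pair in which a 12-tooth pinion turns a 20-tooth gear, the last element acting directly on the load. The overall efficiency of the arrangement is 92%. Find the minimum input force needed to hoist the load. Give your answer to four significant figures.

Wheel-and-axle MA = R/r = 45/9 = 5.
Block-and-tackle MA = number of supporting rope parts = 6.
Gear pair MA = 20/12 = 1.6667.
Combined ideal MA = 5 × 6 × 1.6667 = 50.
Actual MA = 50 × 0.92 = 46.
Effort = load / actual MA = 16490 / 46 = 358.48 N.

358.5 N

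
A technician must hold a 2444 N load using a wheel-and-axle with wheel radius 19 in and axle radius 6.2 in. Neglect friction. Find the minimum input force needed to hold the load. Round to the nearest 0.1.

797.5 N

Wheel-and-axle MA = R/r = 19/6.2 = 3.0645.
Effort = load / MA = 2444 / 3.0645 = 797.52 N.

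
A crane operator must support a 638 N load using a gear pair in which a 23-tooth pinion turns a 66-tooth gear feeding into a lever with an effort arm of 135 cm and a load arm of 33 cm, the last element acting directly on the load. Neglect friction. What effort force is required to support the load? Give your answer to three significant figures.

Gear pair MA = 66/23 = 2.8696.
Lever MA = effort arm / load arm = 135/33 = 4.0909.
Combined ideal MA = 2.8696 × 4.0909 = 11.739.
Effort = load / MA = 638 / 11.739 = 54.348 N.

54.3 N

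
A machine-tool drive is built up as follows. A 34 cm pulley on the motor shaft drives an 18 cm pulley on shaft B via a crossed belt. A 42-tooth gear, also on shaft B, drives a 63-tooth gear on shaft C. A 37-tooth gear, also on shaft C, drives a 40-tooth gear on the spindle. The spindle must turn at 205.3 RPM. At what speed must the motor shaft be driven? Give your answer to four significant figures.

Overall ratio R = 0.52941 × 1.5 × 1.0811 = 0.85851.
Required input speed = output speed × R = 205.3 × 0.85851 = 176.25 RPM.

176.3 RPM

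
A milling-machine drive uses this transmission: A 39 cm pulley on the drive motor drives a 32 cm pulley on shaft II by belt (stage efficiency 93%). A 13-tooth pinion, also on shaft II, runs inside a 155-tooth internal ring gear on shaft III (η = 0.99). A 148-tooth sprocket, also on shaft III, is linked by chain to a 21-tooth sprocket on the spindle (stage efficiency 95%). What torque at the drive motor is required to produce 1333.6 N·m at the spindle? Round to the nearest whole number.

Overall ratio R = 0.82051 × 11.923 × 0.14189 = 1.3881; overall efficiency η = 0.93 × 0.99 × 0.95 = 0.8747.
Input torque = output torque / (R × η) = 1333.6 / (1.3881 × 0.8747) = 1098.4 N·m.

1098 N·m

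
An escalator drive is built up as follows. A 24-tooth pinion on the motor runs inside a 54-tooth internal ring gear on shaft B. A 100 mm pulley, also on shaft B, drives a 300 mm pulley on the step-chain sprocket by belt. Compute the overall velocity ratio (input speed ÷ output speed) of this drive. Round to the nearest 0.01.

6.75

Each stage contributes driven/driver: internal gear 54/24 = 2.25, belt 300/100 = 3.
Overall: 2.25 × 3 = 6.75.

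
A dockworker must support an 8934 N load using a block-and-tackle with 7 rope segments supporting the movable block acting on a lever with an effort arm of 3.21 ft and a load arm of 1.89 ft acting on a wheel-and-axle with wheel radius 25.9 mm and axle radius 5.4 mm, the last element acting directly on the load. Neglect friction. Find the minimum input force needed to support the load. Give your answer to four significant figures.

156.7 N

Block-and-tackle MA = number of supporting rope parts = 7.
Lever MA = effort arm / load arm = 3.21/1.89 = 1.6984.
Wheel-and-axle MA = R/r = 25.9/5.4 = 4.7963.
Combined ideal MA = 7 × 1.6984 × 4.7963 = 57.023.
Effort = load / MA = 8934 / 57.023 = 156.67 N.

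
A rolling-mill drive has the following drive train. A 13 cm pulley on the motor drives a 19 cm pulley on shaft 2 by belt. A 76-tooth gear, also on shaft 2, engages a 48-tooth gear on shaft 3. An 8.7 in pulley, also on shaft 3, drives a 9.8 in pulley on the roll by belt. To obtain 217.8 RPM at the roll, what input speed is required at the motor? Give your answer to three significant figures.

Overall ratio R = 1.4615 × 0.63158 × 1.1264 = 1.0398.
Required input speed = output speed × R = 217.8 × 1.0398 = 226.47 RPM.

226 RPM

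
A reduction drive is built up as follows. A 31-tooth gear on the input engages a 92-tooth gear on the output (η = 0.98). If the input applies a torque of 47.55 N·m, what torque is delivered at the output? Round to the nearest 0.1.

138.3 N·m

gear mesh 92/31 = 2.9677 → τ = 47.55·2.9677·0.98 = 138.29 N·m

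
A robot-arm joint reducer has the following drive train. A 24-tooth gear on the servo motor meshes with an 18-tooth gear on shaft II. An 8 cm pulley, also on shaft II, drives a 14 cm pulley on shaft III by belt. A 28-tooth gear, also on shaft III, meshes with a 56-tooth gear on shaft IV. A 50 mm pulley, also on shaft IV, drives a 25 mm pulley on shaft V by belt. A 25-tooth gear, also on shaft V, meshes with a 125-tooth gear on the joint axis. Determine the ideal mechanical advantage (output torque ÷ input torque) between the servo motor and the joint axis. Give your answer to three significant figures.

6.56

Each stage contributes driven/driver: gear mesh 18/24 = 0.75, belt 14/8 = 1.75, gear mesh 56/28 = 2, belt 25/50 = 0.5, gear mesh 125/25 = 5.
Overall: 0.75 × 1.75 × 2 × 0.5 × 5 = 6.5625.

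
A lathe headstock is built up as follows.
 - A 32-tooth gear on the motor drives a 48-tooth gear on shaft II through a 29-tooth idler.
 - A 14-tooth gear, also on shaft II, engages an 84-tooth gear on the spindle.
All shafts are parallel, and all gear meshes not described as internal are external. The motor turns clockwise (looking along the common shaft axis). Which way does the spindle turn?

the motor → shaft II: driver → idler → driven is 2 external meshes, 2 reversals → CW.
shaft II → the spindle: external mesh, 1 reversal → CCW.
3 reversals in total — an odd number — so the spindle turns opposite to the motor.

counterclockwise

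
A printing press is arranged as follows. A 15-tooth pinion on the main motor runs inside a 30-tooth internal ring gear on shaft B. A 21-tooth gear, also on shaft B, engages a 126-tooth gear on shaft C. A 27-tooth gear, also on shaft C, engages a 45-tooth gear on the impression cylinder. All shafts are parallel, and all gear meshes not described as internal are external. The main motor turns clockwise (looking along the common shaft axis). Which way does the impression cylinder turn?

clockwise

the main motor → shaft B: internal mesh, same direction → CW.
shaft B → shaft C: external mesh, 1 reversal → CCW.
shaft C → the impression cylinder: external mesh, 1 reversal → CW.
2 reversals in total — an even number — so the impression cylinder turns the same way as the main motor.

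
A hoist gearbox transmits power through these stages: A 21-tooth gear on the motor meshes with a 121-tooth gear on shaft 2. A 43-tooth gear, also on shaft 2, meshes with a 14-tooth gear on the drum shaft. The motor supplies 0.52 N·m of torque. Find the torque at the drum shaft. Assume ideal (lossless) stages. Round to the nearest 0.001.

0.976 N·m

Gear mesh: ratio = 121/21 = 5.7619; torque at shaft 2 = 0.52 × 5.7619 = 2.9962 N·m.
Gear mesh: ratio = 14/43 = 0.32558; torque at the drum shaft = 2.9962 × 0.32558 = 0.9755 N·m.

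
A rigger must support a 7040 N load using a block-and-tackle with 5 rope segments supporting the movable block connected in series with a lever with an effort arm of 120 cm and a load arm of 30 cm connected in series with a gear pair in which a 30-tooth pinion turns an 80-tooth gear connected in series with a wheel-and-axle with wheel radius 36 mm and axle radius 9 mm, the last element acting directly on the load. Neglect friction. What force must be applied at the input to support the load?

Block-and-tackle MA = number of supporting rope parts = 5.
Lever MA = effort arm / load arm = 120/30 = 4.
Gear pair MA = 80/30 = 2.6667.
Wheel-and-axle MA = R/r = 36/9 = 4.
Combined ideal MA = 5 × 4 × 2.6667 × 4 = 213.33.
Effort = load / MA = 7040 / 213.33 = 33 N.

33 N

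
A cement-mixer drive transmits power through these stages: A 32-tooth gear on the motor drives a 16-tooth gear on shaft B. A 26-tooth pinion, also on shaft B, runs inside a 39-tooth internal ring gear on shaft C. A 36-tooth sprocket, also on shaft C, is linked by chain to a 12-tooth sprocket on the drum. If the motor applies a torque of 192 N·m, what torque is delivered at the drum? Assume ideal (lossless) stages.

48 N·m

gear mesh 16/32 = 0.5 → τ = 192·0.5 = 96 N·m
internal gear 39/26 = 1.5 → τ = 96·1.5 = 144 N·m
chain 12/36 = 0.33333 → τ = 144·0.33333 = 48 N·m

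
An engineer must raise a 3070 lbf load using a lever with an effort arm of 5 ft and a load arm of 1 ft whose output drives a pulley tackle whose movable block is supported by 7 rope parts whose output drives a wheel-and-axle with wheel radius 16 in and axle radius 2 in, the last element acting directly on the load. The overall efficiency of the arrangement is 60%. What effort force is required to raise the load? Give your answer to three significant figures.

Lever MA = effort arm / load arm = 5/1 = 5.
Block-and-tackle MA = number of supporting rope parts = 7.
Wheel-and-axle MA = R/r = 16/2 = 8.
Combined ideal MA = 5 × 7 × 8 = 280.
Actual MA = 280 × 0.60 = 168.
Effort = load / actual MA = 3070 / 168 = 18.274 lbf.

18.3 lbf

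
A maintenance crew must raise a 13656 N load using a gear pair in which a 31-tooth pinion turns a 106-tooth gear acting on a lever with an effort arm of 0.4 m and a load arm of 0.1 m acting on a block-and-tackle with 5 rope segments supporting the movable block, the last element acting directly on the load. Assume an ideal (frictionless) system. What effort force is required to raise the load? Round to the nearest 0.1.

Gear pair MA = 106/31 = 3.4194.
Lever MA = effort arm / load arm = 0.4/0.1 = 4.
Block-and-tackle MA = number of supporting rope parts = 5.
Combined ideal MA = 3.4194 × 4 × 5 = 68.387.
Effort = load / MA = 13656 / 68.387 = 199.69 N.

199.7 N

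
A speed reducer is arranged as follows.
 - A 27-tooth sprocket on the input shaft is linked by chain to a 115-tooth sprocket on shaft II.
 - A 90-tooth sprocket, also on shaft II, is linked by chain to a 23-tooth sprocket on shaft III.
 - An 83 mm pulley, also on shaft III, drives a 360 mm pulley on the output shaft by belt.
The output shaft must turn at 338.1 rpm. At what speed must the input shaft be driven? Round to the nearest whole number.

1596 rpm

Overall ratio R = 4.2593 × 0.25556 × 4.3373 = 4.7211.
Required input speed = output speed × R = 338.1 × 4.7211 = 1596.2 rpm.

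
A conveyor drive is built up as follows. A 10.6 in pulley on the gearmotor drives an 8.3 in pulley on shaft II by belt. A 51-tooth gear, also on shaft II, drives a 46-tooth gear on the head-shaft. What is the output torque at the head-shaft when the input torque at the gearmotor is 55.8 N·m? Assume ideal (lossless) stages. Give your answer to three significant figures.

After the belt (8.3/10.6): 55.8 × 0.78302 = 43.692 N·m
After the gear mesh (46/51): 43.692 × 0.90196 = 39.409 N·m

39.4 N·m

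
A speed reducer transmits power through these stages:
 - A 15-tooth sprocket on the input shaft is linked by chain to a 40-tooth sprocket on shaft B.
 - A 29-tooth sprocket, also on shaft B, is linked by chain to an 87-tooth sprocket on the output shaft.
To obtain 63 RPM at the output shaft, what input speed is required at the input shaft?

Overall ratio R = 2.6667 × 3 = 8.
Required input speed = output speed × R = 63 × 8 = 504 RPM.

504 RPM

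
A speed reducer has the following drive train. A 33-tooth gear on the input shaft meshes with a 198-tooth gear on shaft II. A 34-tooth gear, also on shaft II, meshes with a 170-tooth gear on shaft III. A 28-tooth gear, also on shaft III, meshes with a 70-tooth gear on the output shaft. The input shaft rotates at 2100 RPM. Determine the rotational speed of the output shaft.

the input shaft → shaft II (gear mesh, 198/33): 2100 ÷ 6 = 350 RPM
shaft II → shaft III (gear mesh, 170/34): 350 ÷ 5 = 70 RPM
shaft III → the output shaft (gear mesh, 70/28): 70 ÷ 2.5 = 28 RPM

28 RPM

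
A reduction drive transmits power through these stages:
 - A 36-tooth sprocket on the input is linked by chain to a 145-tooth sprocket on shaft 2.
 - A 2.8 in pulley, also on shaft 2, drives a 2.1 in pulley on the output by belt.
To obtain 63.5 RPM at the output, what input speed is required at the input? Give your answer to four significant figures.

191.8 RPM

Overall ratio R = 4.0278 × 0.75 = 3.0208.
Required input speed = output speed × R = 63.5 × 3.0208 = 191.82 RPM.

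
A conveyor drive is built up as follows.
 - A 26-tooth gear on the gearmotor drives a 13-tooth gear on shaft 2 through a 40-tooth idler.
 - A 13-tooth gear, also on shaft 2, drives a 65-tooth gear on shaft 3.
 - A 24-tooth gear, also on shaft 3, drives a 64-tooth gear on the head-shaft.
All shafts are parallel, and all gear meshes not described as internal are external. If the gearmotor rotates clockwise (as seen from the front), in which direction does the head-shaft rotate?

the gearmotor → shaft 2: driver → idler → driven is 2 external meshes, 2 reversals → CW.
shaft 2 → shaft 3: external mesh, 1 reversal → CCW.
shaft 3 → the head-shaft: external mesh, 1 reversal → CW.
4 reversals in total — an even number — so the head-shaft turns the same way as the gearmotor.

clockwise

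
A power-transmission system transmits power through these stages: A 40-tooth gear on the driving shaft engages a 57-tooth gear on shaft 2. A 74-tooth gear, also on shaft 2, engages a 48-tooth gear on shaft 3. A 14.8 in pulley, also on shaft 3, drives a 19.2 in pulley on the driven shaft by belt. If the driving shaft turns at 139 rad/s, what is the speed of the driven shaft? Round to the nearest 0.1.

Gear mesh: ratio = 57/40 = 1.425, so shaft 2 turns at 139 / 1.425 = 97.544 rad/s.
Gear mesh: ratio = 48/74 = 0.64865, so shaft 3 turns at 97.544 / 0.64865 = 150.38 rad/s.
Belt: ratio = 19.2/14.8 = 1.2973, so the driven shaft turns at 150.38 / 1.2973 = 115.92 rad/s.

115.9 rad/s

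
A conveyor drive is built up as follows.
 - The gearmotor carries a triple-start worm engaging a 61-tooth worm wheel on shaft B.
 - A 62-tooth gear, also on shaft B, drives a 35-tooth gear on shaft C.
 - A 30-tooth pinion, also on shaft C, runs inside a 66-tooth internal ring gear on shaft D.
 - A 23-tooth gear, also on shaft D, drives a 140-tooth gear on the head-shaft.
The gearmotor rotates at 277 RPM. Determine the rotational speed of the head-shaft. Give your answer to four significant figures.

1.802 RPM

Worm: ratio = 61/3 = 20.333, so shaft B turns at 277 / 20.333 = 13.623 RPM.
Gear mesh: ratio = 35/62 = 0.56452, so shaft C turns at 13.623 / 0.56452 = 24.132 RPM.
Internal gear: ratio = 66/30 = 2.2, so shaft D turns at 24.132 / 2.2 = 10.969 RPM.
Gear mesh: ratio = 140/23 = 6.087, so the head-shaft turns at 10.969 / 6.087 = 1.8021 RPM.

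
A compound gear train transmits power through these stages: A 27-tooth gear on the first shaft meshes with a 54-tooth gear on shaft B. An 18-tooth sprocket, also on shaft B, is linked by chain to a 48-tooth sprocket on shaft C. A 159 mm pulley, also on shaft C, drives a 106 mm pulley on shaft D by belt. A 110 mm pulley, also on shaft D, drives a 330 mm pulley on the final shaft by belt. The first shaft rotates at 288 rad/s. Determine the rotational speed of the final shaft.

Gear mesh: ratio = 54/27 = 2, so shaft B turns at 288 / 2 = 144 rad/s.
Chain: ratio = 48/18 = 2.6667, so shaft C turns at 144 / 2.6667 = 54 rad/s.
Belt: ratio = 106/159 = 0.66667, so shaft D turns at 54 / 0.66667 = 81 rad/s.
Belt: ratio = 330/110 = 3, so the final shaft turns at 81 / 3 = 27 rad/s.

27 rad/s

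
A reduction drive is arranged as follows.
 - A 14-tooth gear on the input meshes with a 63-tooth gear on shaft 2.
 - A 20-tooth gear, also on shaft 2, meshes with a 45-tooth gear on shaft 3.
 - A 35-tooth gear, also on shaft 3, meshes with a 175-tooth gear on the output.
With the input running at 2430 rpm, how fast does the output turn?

gear mesh 63/14 = 4.5 → 2430/4.5 = 540 rpm
gear mesh 45/20 = 2.25 → 540/2.25 = 240 rpm
gear mesh 175/35 = 5 → 240/5 = 48 rpm

48 rpm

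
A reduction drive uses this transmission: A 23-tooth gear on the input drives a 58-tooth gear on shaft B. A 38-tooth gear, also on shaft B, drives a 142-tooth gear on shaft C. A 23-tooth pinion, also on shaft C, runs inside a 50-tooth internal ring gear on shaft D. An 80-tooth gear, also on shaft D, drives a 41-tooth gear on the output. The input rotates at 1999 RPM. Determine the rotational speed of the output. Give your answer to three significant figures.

Gear mesh: ratio = 58/23 = 2.5217, so shaft B turns at 1999 / 2.5217 = 792.71 RPM.
Gear mesh: ratio = 142/38 = 3.7368, so shaft C turns at 792.71 / 3.7368 = 212.13 RPM.
Internal gear: ratio = 50/23 = 2.1739, so shaft D turns at 212.13 / 2.1739 = 97.581 RPM.
Gear mesh: ratio = 41/80 = 0.5125, so the output turns at 97.581 / 0.5125 = 190.4 RPM.

190 RPM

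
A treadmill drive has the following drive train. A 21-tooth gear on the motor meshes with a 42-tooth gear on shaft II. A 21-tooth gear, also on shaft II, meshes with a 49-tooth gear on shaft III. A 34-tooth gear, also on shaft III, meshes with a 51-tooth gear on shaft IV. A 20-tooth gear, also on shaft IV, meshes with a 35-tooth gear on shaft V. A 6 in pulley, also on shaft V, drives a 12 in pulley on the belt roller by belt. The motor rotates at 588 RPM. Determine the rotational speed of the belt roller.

gear mesh 42/21 = 2 → 588/2 = 294 RPM
gear mesh 49/21 = 2.3333 → 294/2.3333 = 126 RPM
gear mesh 51/34 = 1.5 → 126/1.5 = 84 RPM
gear mesh 35/20 = 1.75 → 84/1.75 = 48 RPM
belt 12/6 = 2 → 48/2 = 24 RPM

24 RPM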